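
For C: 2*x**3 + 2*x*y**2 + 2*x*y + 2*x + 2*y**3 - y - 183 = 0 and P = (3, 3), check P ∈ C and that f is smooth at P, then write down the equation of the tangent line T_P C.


Tangent line at P: 80*x + 95*y - 525 = 0.

Step 1: f(3, 3) = 0, so P lies on C.
Step 2: partial derivatives
  f_x(x, y) = 6*x**2 + 2*y**2 + 2*y + 2, f_y(x, y) = 4*x*y + 2*x + 6*y**2 - 1.
  f_x(P) = 80, f_y(P) = 95 (gradient nonzero, so P is smooth).
Step 3: tangent line at P: 80·(x − 3) + 95·(y − 3) = 0.
Expanding: 80*x + 95*y - 525 = 0.


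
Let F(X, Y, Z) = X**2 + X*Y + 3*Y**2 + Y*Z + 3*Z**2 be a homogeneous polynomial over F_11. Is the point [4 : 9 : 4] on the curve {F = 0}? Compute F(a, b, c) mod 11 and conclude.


F(4,9,4) ≡ 5 (mod 11); P is NOT on the curve.

Evaluate F(4, 9, 4) term-by-term (mod 11).
  X**2 ↦ 1·16·1·1 = 16
  X*Y ↦ 1·4·9·1 = 36
  3*Y**2 ↦ 3·1·81·1 = 243
  Y*Z ↦ 1·1·9·4 = 36
  3*Z**2 ↦ 3·1·1·16 = 48
Sum: F(4, 9, 4) = (16) + (36) + (243) + (36) + (48) = 379.
Reducing mod 11: 379 ≡ 5 (mod 11).
Since F(a, b, c) ≡ 5 ≠ 0 (mod 11), P does NOT lie on the curve.


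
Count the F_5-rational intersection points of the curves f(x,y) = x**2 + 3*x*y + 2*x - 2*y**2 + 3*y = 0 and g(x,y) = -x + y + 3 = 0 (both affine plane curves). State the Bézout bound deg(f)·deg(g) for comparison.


Common zeros: {(3, 0)}; count = 1; Bézout bound = 2.

deg(f) = 2, deg(g) = 1, so Bézout bound = 2.
Scan x ∈ F_5. For each x, list the y ∈ F_5 with f(x, y) ≡ 0 and those with g(x, y) ≡ 0 (mod 5); the common zeros in that column are the intersection.
  x = 0: f ≡ 0 at y ∈ {0, 4}; g ≡ 0 at y ∈ {2}; common: ∅.
  x = 1: f ≡ 0 at y ∈ {4}; g ≡ 0 at y ∈ {3}; common: ∅.
  x = 2: f ≡ 0 at y ∈ {1}; g ≡ 0 at y ∈ {4}; common: ∅.
  x = 3: f ≡ 0 at y ∈ {0, 1}; g ≡ 0 at y ∈ {0}; common: {0}.
  x = 4: f ≡ 0 at y ∈ ∅; g ≡ 0 at y ∈ {1}; common: ∅.
Collecting: common zeros = {(3, 0)}, so the count is 1.
Comparison with the Bézout bound: 1 ≤ 2 = deg(f)·deg(g), as expected for curves with no common component (the affine F_5-count falls short of the bound because intersections may lie at infinity, over extension fields, or carry multiplicity).


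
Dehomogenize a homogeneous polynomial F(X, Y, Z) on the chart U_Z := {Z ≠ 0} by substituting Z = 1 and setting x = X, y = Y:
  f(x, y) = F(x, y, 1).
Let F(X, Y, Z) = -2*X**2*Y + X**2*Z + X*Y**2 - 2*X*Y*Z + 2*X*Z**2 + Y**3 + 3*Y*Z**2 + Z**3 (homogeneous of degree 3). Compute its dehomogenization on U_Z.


f(x, y) = -2*x**2*y + x**2 + x*y**2 - 2*x*y + 2*x + y**3 + 3*y + 1

On U_Z we set Z = 1. Each monomial c·X^i·Y^j·Z^k in F becomes c·x^i·y^j·1^k = c·x^i·y^j.
Substituting Z = 1: F(X, Y, 1) = -2*x**2*y + x**2 + x*y**2 - 2*x*y + 2*x + y**3 + 3*y + 1.
Note: deg(f) ≤ deg(F) = 3; strict inequality happens when F is divisible by Z (lost terms).


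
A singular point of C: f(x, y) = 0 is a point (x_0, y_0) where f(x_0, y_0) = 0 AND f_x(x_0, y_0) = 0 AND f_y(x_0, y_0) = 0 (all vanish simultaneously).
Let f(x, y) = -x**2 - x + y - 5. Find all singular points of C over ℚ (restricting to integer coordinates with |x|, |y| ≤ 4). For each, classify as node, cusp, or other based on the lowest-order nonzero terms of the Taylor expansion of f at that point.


No singular points in the scanned grid; C is smooth there.

Compute partial derivatives:
  f_x = -2*x - 1.
  f_y = 1.
f_y = 1 is a nonzero constant, so f_y never vanishes: no point (x, y) can satisfy f = f_x = f_y = 0. In particular no (x, y) ∈ {−4, ..., 4}² is singular; the curve is smooth.


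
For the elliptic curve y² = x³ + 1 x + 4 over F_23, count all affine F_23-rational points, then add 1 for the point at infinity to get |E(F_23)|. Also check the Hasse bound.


Affine points = {(0, 2), (0, 21), (1, 11), (1, 12), (4, 7), (4, 16), (7, 3), (7, 20), (8, 8), (8, 15), (9, 11), (9, 12), (10, 5), (10, 18), (11, 9), (11, 14), (13, 11), (13, 12), (14, 5), (14, 18), (15, 6), (15, 17), (17, 9), (17, 14), (18, 9), (18, 14), (22, 5), (22, 18)}; affine count = 28; |E(F_23)| = 29.

Discriminant check: Δ ∝ 4a³ + 27b² = 4·1³ + 27·4² = 4·1 + 27·16 ≡ 22 (mod 23). Nonzero ⇒ E is nonsingular.
For each x ∈ F_23, compute rhs = x³ + 1·x + 4 mod 23, then count y ∈ F_23 with y² ≡ rhs.
  x = 0: rhs = 4, matching y values: 2, 21 (2 points).
  x = 1: rhs = 6, matching y values: 11, 12 (2 points).
  x = 2: rhs = 14, matching y values: none (0 points).
  x = 3: rhs = 11, matching y values: none (0 points).
  x = 4: rhs = 3, matching y values: 7, 16 (2 points).
  x = 5: rhs = 19, matching y values: none (0 points).
  x = 6: rhs = 19, matching y values: none (0 points).
  x = 7: rhs = 9, matching y values: 3, 20 (2 points).
  x = 8: rhs = 18, matching y values: 8, 15 (2 points).
  x = 9: rhs = 6, matching y values: 11, 12 (2 points).
  x = 10: rhs = 2, matching y values: 5, 18 (2 points).
  x = 11: rhs = 12, matching y values: 9, 14 (2 points).
  x = 12: rhs = 19, matching y values: none (0 points).
  x = 13: rhs = 6, matching y values: 11, 12 (2 points).
  x = 14: rhs = 2, matching y values: 5, 18 (2 points).
  x = 15: rhs = 13, matching y values: 6, 17 (2 points).
  x = 16: rhs = 22, matching y values: none (0 points).
  x = 17: rhs = 12, matching y values: 9, 14 (2 points).
  x = 18: rhs = 12, matching y values: 9, 14 (2 points).
  x = 19: rhs = 5, matching y values: none (0 points).
  x = 20: rhs = 20, matching y values: none (0 points).
  x = 21: rhs = 17, matching y values: none (0 points).
  x = 22: rhs = 2, matching y values: 5, 18 (2 points).
Total affine count: 28.
Full point count |E(F_23)| = 28 + 1 = 29.
Hasse bound: |29 − (23+1)| = |5| = 5 ≤ 2√23 ≈ 9.5917 ✓.


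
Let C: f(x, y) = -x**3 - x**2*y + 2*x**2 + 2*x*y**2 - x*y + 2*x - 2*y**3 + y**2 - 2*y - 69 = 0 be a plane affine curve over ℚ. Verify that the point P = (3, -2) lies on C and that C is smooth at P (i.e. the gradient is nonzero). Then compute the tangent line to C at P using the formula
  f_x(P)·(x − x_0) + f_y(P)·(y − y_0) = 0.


Tangent line at P: 9*x - 66*y - 159 = 0.

Step 1: f(3, -2) = 0, so P lies on C.
Step 2: partial derivatives
  f_x(x, y) = -3*x**2 - 2*x*y + 4*x + 2*y**2 - y + 2, f_y(x, y) = -x**2 + 4*x*y - x - 6*y**2 + 2*y - 2.
  f_x(P) = 9, f_y(P) = -66 (gradient nonzero, so P is smooth).
Step 3: tangent line at P: 9·(x − 3) + -66·(y − -2) = 0.
Expanding: 9*x - 66*y - 159 = 0.


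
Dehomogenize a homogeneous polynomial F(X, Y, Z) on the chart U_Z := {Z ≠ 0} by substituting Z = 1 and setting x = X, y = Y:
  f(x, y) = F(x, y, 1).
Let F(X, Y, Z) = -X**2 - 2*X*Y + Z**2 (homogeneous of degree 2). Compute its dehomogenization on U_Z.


f(x, y) = -x**2 - 2*x*y + 1

On U_Z we set Z = 1. Each monomial c·X^i·Y^j·Z^k in F becomes c·x^i·y^j·1^k = c·x^i·y^j.
Substituting Z = 1: F(X, Y, 1) = -x**2 - 2*x*y + 1.
Note: deg(f) ≤ deg(F) = 2; strict inequality happens when F is divisible by Z (lost terms).


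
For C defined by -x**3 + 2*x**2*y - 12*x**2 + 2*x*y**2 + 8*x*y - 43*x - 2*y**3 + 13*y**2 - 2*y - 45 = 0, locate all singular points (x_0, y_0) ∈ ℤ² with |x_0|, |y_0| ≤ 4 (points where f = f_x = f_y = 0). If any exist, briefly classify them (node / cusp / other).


Singular points: {(-3, 1)}; classification: node.

Compute partial derivatives:
  f_x = -3*x**2 + 4*x*y - 24*x + 2*y**2 + 8*y - 43.
  f_y = 2*x**2 + 4*x*y + 8*x - 6*y**2 + 26*y - 2.
Scan x_0 ∈ {−4, ..., 4}. For each x_0, f_y(x_0, y) is a polynomial in y; find its integer roots y ∈ {−4, ..., 4}, then test f_x and f at those candidates.
  x = -4: f_y(-4, y) = -6*y**2 + 10*y - 2; no integer root y with |y| ≤ 4.
  x = -3: f_y(-3, y) = -6*y**2 + 14*y - 8; vanishes at y ∈ {1}. (-3, 1): f_x = 0, f = 0 — SINGULAR.
  x = -2: f_y(-2, y) = -6*y**2 + 18*y - 10; no integer root y with |y| ≤ 4.
  x = -1: f_y(-1, y) = -6*y**2 + 22*y - 8; no integer root y with |y| ≤ 4.
  x = 0: f_y(0, y) = -6*y**2 + 26*y - 2; no integer root y with |y| ≤ 4.
  x = 1: f_y(1, y) = -6*y**2 + 30*y + 8; no integer root y with |y| ≤ 4.
  x = 2: f_y(2, y) = -6*y**2 + 34*y + 22; no integer root y with |y| ≤ 4.
  x = 3: f_y(3, y) = -6*y**2 + 38*y + 40; no integer root y with |y| ≤ 4.
  x = 4: f_y(4, y) = -6*y**2 + 42*y + 62; no integer root y with |y| ≤ 4.
Only singular point on the grid: (-3, 1).
Classify: substitute x = -3 + u, y = 1 + v and expand: f = -u**3 + 2*u**2*v - u**2 + 2*u*v**2 - 2*v**3 + v**2.
No constant or linear terms (consistent with a singular point). Quadratic part: -u**2 + v**2. Cubic part: -u**3 + 2*u**2*v + 2*u*v**2 - 2*v**3.
The quadratic part v**2 - u**2 = (v − u)(v + u) splits into two distinct linear factors, so there are two distinct tangent lines y − 1 = ±(x − -3) — this is a node (ordinary double point).
Classification: node.


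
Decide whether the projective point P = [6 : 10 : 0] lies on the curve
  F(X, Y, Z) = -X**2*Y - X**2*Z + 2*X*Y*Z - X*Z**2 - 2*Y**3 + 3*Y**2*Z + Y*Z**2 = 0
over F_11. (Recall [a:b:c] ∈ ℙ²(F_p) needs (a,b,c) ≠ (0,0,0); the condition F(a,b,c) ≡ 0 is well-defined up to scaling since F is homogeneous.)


F(6,10,0) ≡ 5 (mod 11); P is NOT on the curve.

Evaluate F(6, 10, 0) term-by-term (mod 11).
  -X**2*Y ↦ -1·36·10·1 = -360
  -X**2*Z ↦ -1·36·1·0 = 0
  2*X*Y*Z ↦ 2·6·10·0 = 0
  -X*Z**2 ↦ -1·6·1·0 = 0
  -2*Y**3 ↦ -2·1·1000·1 = -2000
  3*Y**2*Z ↦ 3·1·100·0 = 0
  Y*Z**2 ↦ 1·1·10·0 = 0
Sum: F(6, 10, 0) = (-360) + (0) + (0) + (0) + (-2000) + (0) + (0) = -2360.
Reducing mod 11: -2360 ≡ 5 (mod 11).
Since F(a, b, c) ≡ 5 ≠ 0 (mod 11), P does NOT lie on the curve.


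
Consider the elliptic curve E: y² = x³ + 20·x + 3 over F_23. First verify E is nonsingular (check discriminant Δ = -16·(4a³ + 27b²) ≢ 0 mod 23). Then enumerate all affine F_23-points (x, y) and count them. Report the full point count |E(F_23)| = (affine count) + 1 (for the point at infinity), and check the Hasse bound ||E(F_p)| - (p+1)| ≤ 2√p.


Affine points = {(0, 7), (0, 16), (1, 1), (1, 22), (4, 3), (4, 20), (7, 7), (7, 16), (8, 10), (8, 13), (11, 6), (11, 17), (12, 4), (12, 19), (16, 7), (16, 16), (17, 9), (17, 14), (18, 10), (18, 13), (20, 10), (20, 13), (21, 1), (21, 22)}; affine count = 24; |E(F_23)| = 25.

Discriminant check: Δ ∝ 4a³ + 27b² = 4·20³ + 27·3² = 4·8000 + 27·9 ≡ 20 (mod 23). Nonzero ⇒ E is nonsingular.
For each x ∈ F_23, compute rhs = x³ + 20·x + 3 mod 23, then count y ∈ F_23 with y² ≡ rhs.
  x = 0: rhs = 3, matching y values: 7, 16 (2 points).
  x = 1: rhs = 1, matching y values: 1, 22 (2 points).
  x = 2: rhs = 5, matching y values: none (0 points).
  x = 3: rhs = 21, matching y values: none (0 points).
  x = 4: rhs = 9, matching y values: 3, 20 (2 points).
  x = 5: rhs = 21, matching y values: none (0 points).
  x = 6: rhs = 17, matching y values: none (0 points).
  x = 7: rhs = 3, matching y values: 7, 16 (2 points).
  x = 8: rhs = 8, matching y values: 10, 13 (2 points).
  x = 9: rhs = 15, matching y values: none (0 points).
  x = 10: rhs = 7, matching y values: none (0 points).
  x = 11: rhs = 13, matching y values: 6, 17 (2 points).
  x = 12: rhs = 16, matching y values: 4, 19 (2 points).
  x = 13: rhs = 22, matching y values: none (0 points).
  x = 14: rhs = 14, matching y values: none (0 points).
  x = 15: rhs = 21, matching y values: none (0 points).
  x = 16: rhs = 3, matching y values: 7, 16 (2 points).
  x = 17: rhs = 12, matching y values: 9, 14 (2 points).
  x = 18: rhs = 8, matching y values: 10, 13 (2 points).
  x = 19: rhs = 20, matching y values: none (0 points).
  x = 20: rhs = 8, matching y values: 10, 13 (2 points).
  x = 21: rhs = 1, matching y values: 1, 22 (2 points).
  x = 22: rhs = 5, matching y values: none (0 points).
Total affine count: 24.
Full point count |E(F_23)| = 24 + 1 = 25.
Hasse bound: |25 − (23+1)| = |1| = 1 ≤ 2√23 ≈ 9.5917 ✓.


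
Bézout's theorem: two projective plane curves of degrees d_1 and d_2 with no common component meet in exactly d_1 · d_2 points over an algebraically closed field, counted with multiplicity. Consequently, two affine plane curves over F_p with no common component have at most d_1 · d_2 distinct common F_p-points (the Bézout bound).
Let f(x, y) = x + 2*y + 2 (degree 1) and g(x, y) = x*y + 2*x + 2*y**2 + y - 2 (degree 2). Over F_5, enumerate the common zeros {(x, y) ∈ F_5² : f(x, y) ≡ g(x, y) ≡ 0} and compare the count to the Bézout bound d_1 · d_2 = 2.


Common zeros: ∅; count = 0; Bézout bound = 2.

deg(f) = 1, deg(g) = 2, so Bézout bound = 2.
Scan x ∈ F_5. For each x, list the y ∈ F_5 with f(x, y) ≡ 0 and those with g(x, y) ≡ 0 (mod 5); the common zeros in that column are the intersection.
  x = 0: f ≡ 0 at y ∈ {4}; g ≡ 0 at y ∈ ∅; common: ∅.
  x = 1: f ≡ 0 at y ∈ {1}; g ≡ 0 at y ∈ {0, 4}; common: ∅.
  x = 2: f ≡ 0 at y ∈ {3}; g ≡ 0 at y ∈ ∅; common: ∅.
  x = 3: f ≡ 0 at y ∈ {0}; g ≡ 0 at y ∈ {1, 2}; common: ∅.
  x = 4: f ≡ 0 at y ∈ {2}; g ≡ 0 at y ∈ ∅; common: ∅.
Collecting: common zeros = ∅, so the count is 0.
Comparison with the Bézout bound: 0 ≤ 2 = deg(f)·deg(g), as expected for curves with no common component (the affine F_5-count falls short of the bound because intersections may lie at infinity, over extension fields, or carry multiplicity).


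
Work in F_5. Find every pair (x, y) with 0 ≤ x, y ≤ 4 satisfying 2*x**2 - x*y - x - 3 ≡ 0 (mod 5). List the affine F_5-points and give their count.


Affine F_5-points: {(1, 3), (2, 4), (3, 4), (4, 0)}; count = 4.

For each of the 25 pairs (x, y) ∈ F_5², evaluate f(x, y) mod 5. Record the zeros.
  x = 0: [0↦2, 1↦2, 2↦2, 3↦2, 4↦2]  zeros at y ∈ ∅
  x = 1: [0↦3, 1↦2, 2↦1, 3↦0, 4↦4]  zeros at y ∈ {3}
  x = 2: [0↦3, 1↦1, 2↦4, 3↦2, 4↦0]  zeros at y ∈ {4}
  x = 3: [0↦2, 1↦4, 2↦1, 3↦3, 4↦0]  zeros at y ∈ {4}
  x = 4: [0↦0, 1↦1, 2↦2, 3↦3, 4↦4]  zeros at y ∈ {0}
Collecting zeros: affine points = {(1, 3), (2, 4), (3, 4), (4, 0)}.
Total count |C(F_5)_aff| = 4.


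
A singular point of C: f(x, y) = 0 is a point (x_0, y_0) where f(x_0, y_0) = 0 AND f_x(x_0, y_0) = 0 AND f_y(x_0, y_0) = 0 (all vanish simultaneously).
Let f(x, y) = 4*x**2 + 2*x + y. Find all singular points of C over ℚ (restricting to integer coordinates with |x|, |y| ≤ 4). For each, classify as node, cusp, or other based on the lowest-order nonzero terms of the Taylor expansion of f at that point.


No singular points in the scanned grid; C is smooth there.

Compute partial derivatives:
  f_x = 8*x + 2.
  f_y = 1.
f_y = 1 is a nonzero constant, so f_y never vanishes: no point (x, y) can satisfy f = f_x = f_y = 0. In particular no (x, y) ∈ {−4, ..., 4}² is singular; the curve is smooth.


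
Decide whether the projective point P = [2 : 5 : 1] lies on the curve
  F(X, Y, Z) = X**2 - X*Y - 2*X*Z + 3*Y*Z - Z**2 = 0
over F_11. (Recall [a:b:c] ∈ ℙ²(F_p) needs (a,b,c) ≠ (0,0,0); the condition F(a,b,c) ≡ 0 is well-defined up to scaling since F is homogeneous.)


F(2,5,1) ≡ 4 (mod 11); P is NOT on the curve.

Evaluate F(2, 5, 1) term-by-term (mod 11).
  X**2 ↦ 1·4·1·1 = 4
  -X*Y ↦ -1·2·5·1 = -10
  -2*X*Z ↦ -2·2·1·1 = -4
  3*Y*Z ↦ 3·1·5·1 = 15
  -Z**2 ↦ -1·1·1·1 = -1
Sum: F(2, 5, 1) = (4) + (-10) + (-4) + (15) + (-1) = 4.
Reducing mod 11: 4 ≡ 4 (mod 11).
Since F(a, b, c) ≡ 4 ≠ 0 (mod 11), P does NOT lie on the curve.


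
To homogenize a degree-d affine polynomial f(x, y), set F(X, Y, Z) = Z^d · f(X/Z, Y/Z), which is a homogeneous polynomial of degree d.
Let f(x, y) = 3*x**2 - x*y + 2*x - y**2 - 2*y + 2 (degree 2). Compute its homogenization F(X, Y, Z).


F(X, Y, Z) = 3*X**2 - X*Y + 2*X*Z - Y**2 - 2*Y*Z + 2*Z**2

deg(f) = 2.
Substitute x = X/Z, y = Y/Z into f, then multiply by Z^2.
  monomial 3·x^2·y^0 ↦ 3·X^2·Y^0·Z^0.
  monomial -1·x^1·y^1 ↦ -1·X^1·Y^1·Z^0.
  monomial 2·x^1·y^0 ↦ 2·X^1·Y^0·Z^1.
  monomial -1·x^0·y^2 ↦ -1·X^0·Y^2·Z^0.
  monomial -2·x^0·y^1 ↦ -2·X^0·Y^1·Z^1.
  monomial 2·x^0·y^0 ↦ 2·X^0·Y^0·Z^2.
Collecting: F(X, Y, Z) = 3*X**2 - X*Y + 2*X*Z - Y**2 - 2*Y*Z + 2*Z**2.


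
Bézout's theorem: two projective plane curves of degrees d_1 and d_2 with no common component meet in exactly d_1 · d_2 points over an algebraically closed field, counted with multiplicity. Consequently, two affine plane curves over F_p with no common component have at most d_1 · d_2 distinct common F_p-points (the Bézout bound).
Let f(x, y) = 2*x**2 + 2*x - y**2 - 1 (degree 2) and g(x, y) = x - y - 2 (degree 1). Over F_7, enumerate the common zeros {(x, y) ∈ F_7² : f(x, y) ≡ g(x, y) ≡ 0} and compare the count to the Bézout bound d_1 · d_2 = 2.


Common zeros: {(4, 2)}; count = 1; Bézout bound = 2.

deg(f) = 2, deg(g) = 1, so Bézout bound = 2.
Scan x ∈ F_7. For each x, list the y ∈ F_7 with f(x, y) ≡ 0 and those with g(x, y) ≡ 0 (mod 7); the common zeros in that column are the intersection.
  x = 0: f ≡ 0 at y ∈ ∅; g ≡ 0 at y ∈ {5}; common: ∅.
  x = 1: f ≡ 0 at y ∈ ∅; g ≡ 0 at y ∈ {6}; common: ∅.
  x = 2: f ≡ 0 at y ∈ {2, 5}; g ≡ 0 at y ∈ {0}; common: ∅.
  x = 3: f ≡ 0 at y ∈ {3, 4}; g ≡ 0 at y ∈ {1}; common: ∅.
  x = 4: f ≡ 0 at y ∈ {2, 5}; g ≡ 0 at y ∈ {2}; common: {2}.
  x = 5: f ≡ 0 at y ∈ ∅; g ≡ 0 at y ∈ {3}; common: ∅.
  x = 6: f ≡ 0 at y ∈ ∅; g ≡ 0 at y ∈ {4}; common: ∅.
Collecting: common zeros = {(4, 2)}, so the count is 1.
Comparison with the Bézout bound: 1 ≤ 2 = deg(f)·deg(g), as expected for curves with no common component (the affine F_7-count falls short of the bound because intersections may lie at infinity, over extension fields, or carry multiplicity).


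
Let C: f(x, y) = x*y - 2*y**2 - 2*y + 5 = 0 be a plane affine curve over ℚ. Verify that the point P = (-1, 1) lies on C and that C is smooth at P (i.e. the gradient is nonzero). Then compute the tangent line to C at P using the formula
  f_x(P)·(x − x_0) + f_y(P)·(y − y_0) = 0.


Tangent line at P: x - 7*y + 8 = 0.

Step 1: f(-1, 1) = 0, so P lies on C.
Step 2: partial derivatives
  f_x(x, y) = y, f_y(x, y) = x - 4*y - 2.
  f_x(P) = 1, f_y(P) = -7 (gradient nonzero, so P is smooth).
Step 3: tangent line at P: 1·(x − -1) + -7·(y − 1) = 0.
Expanding: x - 7*y + 8 = 0.


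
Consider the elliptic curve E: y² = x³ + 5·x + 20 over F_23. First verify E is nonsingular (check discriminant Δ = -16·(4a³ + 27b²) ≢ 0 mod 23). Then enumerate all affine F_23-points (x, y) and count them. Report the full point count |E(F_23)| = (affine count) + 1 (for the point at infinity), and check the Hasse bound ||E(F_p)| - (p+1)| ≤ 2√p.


Affine points = {(1, 7), (1, 16), (3, 4), (3, 19), (4, 9), (4, 14), (5, 3), (5, 20), (6, 6), (6, 17), (9, 9), (9, 14), (10, 9), (10, 14), (11, 7), (11, 16), (17, 2), (17, 21), (18, 10), (18, 13), (20, 1), (20, 22), (21, 5), (21, 18)}; affine count = 24; |E(F_23)| = 25.

Discriminant check: Δ ∝ 4a³ + 27b² = 4·5³ + 27·20² = 4·125 + 27·400 ≡ 7 (mod 23). Nonzero ⇒ E is nonsingular.
For each x ∈ F_23, compute rhs = x³ + 5·x + 20 mod 23, then count y ∈ F_23 with y² ≡ rhs.
  x = 0: rhs = 20, matching y values: none (0 points).
  x = 1: rhs = 3, matching y values: 7, 16 (2 points).
  x = 2: rhs = 15, matching y values: none (0 points).
  x = 3: rhs = 16, matching y values: 4, 19 (2 points).
  x = 4: rhs = 12, matching y values: 9, 14 (2 points).
  x = 5: rhs = 9, matching y values: 3, 20 (2 points).
  x = 6: rhs = 13, matching y values: 6, 17 (2 points).
  x = 7: rhs = 7, matching y values: none (0 points).
  x = 8: rhs = 20, matching y values: none (0 points).
  x = 9: rhs = 12, matching y values: 9, 14 (2 points).
  x = 10: rhs = 12, matching y values: 9, 14 (2 points).
  x = 11: rhs = 3, matching y values: 7, 16 (2 points).
  x = 12: rhs = 14, matching y values: none (0 points).
  x = 13: rhs = 5, matching y values: none (0 points).
  x = 14: rhs = 5, matching y values: none (0 points).
  x = 15: rhs = 20, matching y values: none (0 points).
  x = 16: rhs = 10, matching y values: none (0 points).
  x = 17: rhs = 4, matching y values: 2, 21 (2 points).
  x = 18: rhs = 8, matching y values: 10, 13 (2 points).
  x = 19: rhs = 5, matching y values: none (0 points).
  x = 20: rhs = 1, matching y values: 1, 22 (2 points).
  x = 21: rhs = 2, matching y values: 5, 18 (2 points).
  x = 22: rhs = 14, matching y values: none (0 points).
Total affine count: 24.
Full point count |E(F_23)| = 24 + 1 = 25.
Hasse bound: |25 − (23+1)| = |1| = 1 ≤ 2√23 ≈ 9.5917 ✓.


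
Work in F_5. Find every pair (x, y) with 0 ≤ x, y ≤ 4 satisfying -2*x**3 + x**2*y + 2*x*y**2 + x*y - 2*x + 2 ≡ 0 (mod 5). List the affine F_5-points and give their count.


Affine F_5-points: {(1, 2), (2, 2), (2, 4), (3, 1), (3, 2)}; count = 5.

For each of the 25 pairs (x, y) ∈ F_5², evaluate f(x, y) mod 5. Record the zeros.
  x = 0: [0↦2, 1↦2, 2↦2, 3↦2, 4↦2]  zeros at y ∈ ∅
  x = 1: [0↦3, 1↦2, 2↦0, 3↦2, 4↦3]  zeros at y ∈ {2}
  x = 2: [0↦2, 1↦2, 2↦0, 3↦1, 4↦0]  zeros at y ∈ {2, 4}
  x = 3: [0↦2, 1↦0, 2↦0, 3↦2, 4↦1]  zeros at y ∈ {1, 2}
  x = 4: [0↦1, 1↦4, 2↦3, 3↦3, 4↦4]  zeros at y ∈ ∅
Collecting zeros: affine points = {(1, 2), (2, 2), (2, 4), (3, 1), (3, 2)}.
Total count |C(F_5)_aff| = 5.


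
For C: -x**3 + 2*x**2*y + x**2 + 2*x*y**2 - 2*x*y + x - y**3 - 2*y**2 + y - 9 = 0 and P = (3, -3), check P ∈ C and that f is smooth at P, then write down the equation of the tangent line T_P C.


Tangent line at P: -32*x - 38*y - 18 = 0.

Step 1: f(3, -3) = 0, so P lies on C.
Step 2: partial derivatives
  f_x(x, y) = -3*x**2 + 4*x*y + 2*x + 2*y**2 - 2*y + 1, f_y(x, y) = 2*x**2 + 4*x*y - 2*x - 3*y**2 - 4*y + 1.
  f_x(P) = -32, f_y(P) = -38 (gradient nonzero, so P is smooth).
Step 3: tangent line at P: -32·(x − 3) + -38·(y − -3) = 0.
Expanding: -32*x - 38*y - 18 = 0.


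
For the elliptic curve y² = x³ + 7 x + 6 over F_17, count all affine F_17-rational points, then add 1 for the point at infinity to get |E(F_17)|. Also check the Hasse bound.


Affine points = {(4, 8), (4, 9), (5, 8), (5, 9), (6, 3), (6, 14), (8, 8), (8, 9), (9, 4), (9, 13), (12, 4), (12, 13), (13, 4), (13, 13), (14, 3), (14, 14), (15, 1), (15, 16), (16, 7), (16, 10)}; affine count = 20; |E(F_17)| = 21.

Discriminant check: Δ ∝ 4a³ + 27b² = 4·7³ + 27·6² = 4·343 + 27·36 ≡ 15 (mod 17). Nonzero ⇒ E is nonsingular.
For each x ∈ F_17, compute rhs = x³ + 7·x + 6 mod 17, then count y ∈ F_17 with y² ≡ rhs.
  x = 0: rhs = 6, matching y values: none (0 points).
  x = 1: rhs = 14, matching y values: none (0 points).
  x = 2: rhs = 11, matching y values: none (0 points).
  x = 3: rhs = 3, matching y values: none (0 points).
  x = 4: rhs = 13, matching y values: 8, 9 (2 points).
  x = 5: rhs = 13, matching y values: 8, 9 (2 points).
  x = 6: rhs = 9, matching y values: 3, 14 (2 points).
  x = 7: rhs = 7, matching y values: none (0 points).
  x = 8: rhs = 13, matching y values: 8, 9 (2 points).
  x = 9: rhs = 16, matching y values: 4, 13 (2 points).
  x = 10: rhs = 5, matching y values: none (0 points).
  x = 11: rhs = 3, matching y values: none (0 points).
  x = 12: rhs = 16, matching y values: 4, 13 (2 points).
  x = 13: rhs = 16, matching y values: 4, 13 (2 points).
  x = 14: rhs = 9, matching y values: 3, 14 (2 points).
  x = 15: rhs = 1, matching y values: 1, 16 (2 points).
  x = 16: rhs = 15, matching y values: 7, 10 (2 points).
Total affine count: 20.
Full point count |E(F_17)| = 20 + 1 = 21.
Hasse bound: |21 − (17+1)| = |3| = 3 ≤ 2√17 ≈ 8.2462 ✓.


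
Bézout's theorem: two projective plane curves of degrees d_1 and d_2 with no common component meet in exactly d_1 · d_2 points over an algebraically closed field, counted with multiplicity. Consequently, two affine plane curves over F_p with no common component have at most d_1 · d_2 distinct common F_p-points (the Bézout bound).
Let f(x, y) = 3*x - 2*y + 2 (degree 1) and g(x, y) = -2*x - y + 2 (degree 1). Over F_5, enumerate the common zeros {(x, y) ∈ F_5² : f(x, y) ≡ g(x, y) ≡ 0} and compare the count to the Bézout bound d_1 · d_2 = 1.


Common zeros: {(1, 0)}; count = 1; Bézout bound = 1.

deg(f) = 1, deg(g) = 1, so Bézout bound = 1.
Scan x ∈ F_5. For each x, list the y ∈ F_5 with f(x, y) ≡ 0 and those with g(x, y) ≡ 0 (mod 5); the common zeros in that column are the intersection.
  x = 0: f ≡ 0 at y ∈ {1}; g ≡ 0 at y ∈ {2}; common: ∅.
  x = 1: f ≡ 0 at y ∈ {0}; g ≡ 0 at y ∈ {0}; common: {0}.
  x = 2: f ≡ 0 at y ∈ {4}; g ≡ 0 at y ∈ {3}; common: ∅.
  x = 3: f ≡ 0 at y ∈ {3}; g ≡ 0 at y ∈ {1}; common: ∅.
  x = 4: f ≡ 0 at y ∈ {2}; g ≡ 0 at y ∈ {4}; common: ∅.
Collecting: common zeros = {(1, 0)}, so the count is 1.
Comparison with the Bézout bound: 1 ≤ 1 = deg(f)·deg(g), as expected for curves with no common component (the bound is attained).


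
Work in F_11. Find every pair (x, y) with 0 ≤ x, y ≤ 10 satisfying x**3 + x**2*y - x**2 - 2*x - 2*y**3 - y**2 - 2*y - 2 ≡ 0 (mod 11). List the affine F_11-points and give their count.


Affine F_11-points: {(0, 4), (1, 8), (4, 9), (5, 0), (5, 6), (5, 10), (6, 9), (7, 2), (9, 1), (9, 5), (9, 10), (10, 10)}; count = 12.

For each of the 121 pairs (x, y) ∈ F_11², evaluate f(x, y) mod 11. Record the zeros.
  x = 0: [0↦9, 1↦4, 2↦7, 3↦6, 4↦0, 5↦10, 6↦2, 7↦8, 8↦5, 9↦3, 10↦1]  zeros at y ∈ {4}
  x = 1: [0↦7, 1↦3, 2↦7, 3↦7, 4↦2, 5↦2, 6↦6, 7↦2, 8↦0, 9↦10, 10↦9]  zeros at y ∈ {8}
  x = 2: [0↦9, 1↦8, 2↦4, 3↦7, 4↦5, 5↦8, 6↦4, 7↦3, 8↦4, 9↦6, 10↦8]  zeros at y ∈ ∅
  x = 3: [0↦10, 1↦3, 2↦4, 3↦1, 4↦4, 5↦1, 6↦2, 7↦6, 8↦1, 9↦8, 10↦4]  zeros at y ∈ ∅
  x = 4: [0↦5, 1↦5, 2↦2, 3↦6, 4↦5, 5↦9, 6↦6, 7↦6, 8↦8, 9↦0, 10↦3]  zeros at y ∈ {9}
  x = 5: [0↦0, 1↦9, 2↦4, 3↦6, 4↦3, 5↦5, 6↦0, 7↦9, 8↦9, 9↦10, 10↦0]  zeros at y ∈ {0, 6, 10}
  x = 6: [0↦1, 1↦10, 2↦5, 3↦7, 4↦4, 5↦6, 6↦1, 7↦10, 8↦10, 9↦0, 10↦1]  zeros at y ∈ {9}
  x = 7: [0↦3, 1↦3, 2↦0, 3↦4, 4↦3, 5↦7, 6↦4, 7↦4, 8↦6, 9↦9, 10↦1]  zeros at y ∈ {2}
  x = 8: [0↦1, 1↦5, 2↦6, 3↦3, 4↦6, 5↦3, 6↦4, 7↦8, 8↦3, 9↦10, 10↦6]  zeros at y ∈ ∅
  x = 9: [0↦1, 1↦0, 2↦7, 3↦10, 4↦8, 5↦0, 6↦7, 7↦6, 8↦7, 9↦9, 10↦0]  zeros at y ∈ {1, 5, 10}
  x = 10: [0↦9, 1↦5, 2↦9, 3↦9, 4↦4, 5↦4, 6↦8, 7↦4, 8↦2, 9↦1, 10↦0]  zeros at y ∈ {10}
Collecting zeros: affine points = {(0, 4), (1, 8), (4, 9), (5, 0), (5, 6), (5, 10), (6, 9), (7, 2), (9, 1), (9, 5), (9, 10), (10, 10)}.
Total count |C(F_11)_aff| = 12.


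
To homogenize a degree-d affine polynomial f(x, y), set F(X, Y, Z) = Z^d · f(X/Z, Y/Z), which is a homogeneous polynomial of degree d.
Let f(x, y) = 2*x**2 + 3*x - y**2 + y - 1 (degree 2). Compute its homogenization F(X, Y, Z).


F(X, Y, Z) = 2*X**2 + 3*X*Z - Y**2 + Y*Z - Z**2

deg(f) = 2.
Substitute x = X/Z, y = Y/Z into f, then multiply by Z^2.
  monomial 2·x^2·y^0 ↦ 2·X^2·Y^0·Z^0.
  monomial 3·x^1·y^0 ↦ 3·X^1·Y^0·Z^1.
  monomial -1·x^0·y^2 ↦ -1·X^0·Y^2·Z^0.
  monomial 1·x^0·y^1 ↦ 1·X^0·Y^1·Z^1.
  monomial -1·x^0·y^0 ↦ -1·X^0·Y^0·Z^2.
Collecting: F(X, Y, Z) = 2*X**2 + 3*X*Z - Y**2 + Y*Z - Z**2.


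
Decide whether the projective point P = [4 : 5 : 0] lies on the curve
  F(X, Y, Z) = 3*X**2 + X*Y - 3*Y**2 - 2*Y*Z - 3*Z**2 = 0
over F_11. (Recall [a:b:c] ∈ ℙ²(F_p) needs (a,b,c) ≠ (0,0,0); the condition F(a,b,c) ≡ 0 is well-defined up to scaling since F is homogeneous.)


F(4,5,0) ≡ 4 (mod 11); P is NOT on the curve.

Evaluate F(4, 5, 0) term-by-term (mod 11).
  3*X**2 ↦ 3·16·1·1 = 48
  X*Y ↦ 1·4·5·1 = 20
  -3*Y**2 ↦ -3·1·25·1 = -75
  -2*Y*Z ↦ -2·1·5·0 = 0
  -3*Z**2 ↦ -3·1·1·0 = 0
Sum: F(4, 5, 0) = (48) + (20) + (-75) + (0) + (0) = -7.
Reducing mod 11: -7 ≡ 4 (mod 11).
Since F(a, b, c) ≡ 4 ≠ 0 (mod 11), P does NOT lie on the curve.


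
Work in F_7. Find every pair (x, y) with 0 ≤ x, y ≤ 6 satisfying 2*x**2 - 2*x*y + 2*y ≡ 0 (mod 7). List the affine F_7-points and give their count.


Affine F_7-points: {(0, 0), (2, 4), (3, 1), (4, 3), (5, 1), (6, 3)}; count = 6.

For each of the 49 pairs (x, y) ∈ F_7², evaluate f(x, y) mod 7. Record the zeros.
  x = 0: [0↦0, 1↦2, 2↦4, 3↦6, 4↦1, 5↦3, 6↦5]  zeros at y ∈ {0}
  x = 1: [0↦2, 1↦2, 2↦2, 3↦2, 4↦2, 5↦2, 6↦2]  zeros at y ∈ ∅
  x = 2: [0↦1, 1↦6, 2↦4, 3↦2, 4↦0, 5↦5, 6↦3]  zeros at y ∈ {4}
  x = 3: [0↦4, 1↦0, 2↦3, 3↦6, 4↦2, 5↦5, 6↦1]  zeros at y ∈ {1}
  x = 4: [0↦4, 1↦5, 2↦6, 3↦0, 4↦1, 5↦2, 6↦3]  zeros at y ∈ {3}
  x = 5: [0↦1, 1↦0, 2↦6, 3↦5, 4↦4, 5↦3, 6↦2]  zeros at y ∈ {1}
  x = 6: [0↦2, 1↦6, 2↦3, 3↦0, 4↦4, 5↦1, 6↦5]  zeros at y ∈ {3}
Collecting zeros: affine points = {(0, 0), (2, 4), (3, 1), (4, 3), (5, 1), (6, 3)}.
Total count |C(F_7)_aff| = 6.


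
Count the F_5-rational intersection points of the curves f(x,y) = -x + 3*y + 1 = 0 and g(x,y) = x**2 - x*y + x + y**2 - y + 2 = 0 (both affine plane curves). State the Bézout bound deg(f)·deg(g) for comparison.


Common zeros: ∅; count = 0; Bézout bound = 2.

deg(f) = 1, deg(g) = 2, so Bézout bound = 2.
Scan x ∈ F_5. For each x, list the y ∈ F_5 with f(x, y) ≡ 0 and those with g(x, y) ≡ 0 (mod 5); the common zeros in that column are the intersection.
  x = 0: f ≡ 0 at y ∈ {3}; g ≡ 0 at y ∈ ∅; common: ∅.
  x = 1: f ≡ 0 at y ∈ {0}; g ≡ 0 at y ∈ ∅; common: ∅.
  x = 2: f ≡ 0 at y ∈ {2}; g ≡ 0 at y ∈ ∅; common: ∅.
  x = 3: f ≡ 0 at y ∈ {4}; g ≡ 0 at y ∈ {2}; common: ∅.
  x = 4: f ≡ 0 at y ∈ {1}; g ≡ 0 at y ∈ ∅; common: ∅.
Collecting: common zeros = ∅, so the count is 0.
Comparison with the Bézout bound: 0 ≤ 2 = deg(f)·deg(g), as expected for curves with no common component (the affine F_5-count falls short of the bound because intersections may lie at infinity, over extension fields, or carry multiplicity).


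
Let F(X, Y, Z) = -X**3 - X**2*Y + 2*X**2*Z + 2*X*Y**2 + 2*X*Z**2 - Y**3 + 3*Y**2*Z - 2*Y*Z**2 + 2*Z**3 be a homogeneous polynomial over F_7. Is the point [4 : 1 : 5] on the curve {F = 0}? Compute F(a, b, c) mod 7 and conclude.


F(4,1,5) ≡ 5 (mod 7); P is NOT on the curve.

Evaluate F(4, 1, 5) term-by-term (mod 7).
  -X**3 ↦ -1·64·1·1 = -64
  -X**2*Y ↦ -1·16·1·1 = -16
  2*X**2*Z ↦ 2·16·1·5 = 160
  2*X*Y**2 ↦ 2·4·1·1 = 8
  2*X*Z**2 ↦ 2·4·1·25 = 200
  -Y**3 ↦ -1·1·1·1 = -1
  3*Y**2*Z ↦ 3·1·1·5 = 15
  -2*Y*Z**2 ↦ -2·1·1·25 = -50
  2*Z**3 ↦ 2·1·1·125 = 250
Sum: F(4, 1, 5) = (-64) + (-16) + (160) + (8) + (200) + (-1) + (15) + (-50) + (250) = 502.
Reducing mod 7: 502 ≡ 5 (mod 7).
Since F(a, b, c) ≡ 5 ≠ 0 (mod 7), P does NOT lie on the curve.


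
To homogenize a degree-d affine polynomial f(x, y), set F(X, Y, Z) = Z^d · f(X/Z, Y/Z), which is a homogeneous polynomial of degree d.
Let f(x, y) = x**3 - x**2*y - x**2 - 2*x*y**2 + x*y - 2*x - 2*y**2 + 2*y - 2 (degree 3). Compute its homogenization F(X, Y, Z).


F(X, Y, Z) = X**3 - X**2*Y - X**2*Z - 2*X*Y**2 + X*Y*Z - 2*X*Z**2 - 2*Y**2*Z + 2*Y*Z**2 - 2*Z**3

deg(f) = 3.
Substitute x = X/Z, y = Y/Z into f, then multiply by Z^3.
  monomial 1·x^3·y^0 ↦ 1·X^3·Y^0·Z^0.
  monomial -1·x^2·y^1 ↦ -1·X^2·Y^1·Z^0.
  monomial -1·x^2·y^0 ↦ -1·X^2·Y^0·Z^1.
  monomial -2·x^1·y^2 ↦ -2·X^1·Y^2·Z^0.
  monomial 1·x^1·y^1 ↦ 1·X^1·Y^1·Z^1.
  monomial -2·x^1·y^0 ↦ -2·X^1·Y^0·Z^2.
  monomial -2·x^0·y^2 ↦ -2·X^0·Y^2·Z^1.
  monomial 2·x^0·y^1 ↦ 2·X^0·Y^1·Z^2.
  monomial -2·x^0·y^0 ↦ -2·X^0·Y^0·Z^3.
Collecting: F(X, Y, Z) = X**3 - X**2*Y - X**2*Z - 2*X*Y**2 + X*Y*Z - 2*X*Z**2 - 2*Y**2*Z + 2*Y*Z**2 - 2*Z**3.


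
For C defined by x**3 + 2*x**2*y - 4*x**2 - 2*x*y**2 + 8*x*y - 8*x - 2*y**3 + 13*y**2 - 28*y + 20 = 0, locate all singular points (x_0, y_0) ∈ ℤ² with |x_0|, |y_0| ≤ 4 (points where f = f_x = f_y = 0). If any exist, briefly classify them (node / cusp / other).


Singular points: {(0, 2)}; classification: cusp.

Compute partial derivatives:
  f_x = 3*x**2 + 4*x*y - 8*x - 2*y**2 + 8*y - 8.
  f_y = 2*x**2 - 4*x*y + 8*x - 6*y**2 + 26*y - 28.
Scan x_0 ∈ {−4, ..., 4}. For each x_0, f_y(x_0, y) is a polynomial in y; find its integer roots y ∈ {−4, ..., 4}, then test f_x and f at those candidates.
  x = -4: f_y(-4, y) = -6*y**2 + 42*y - 28; no integer root y with |y| ≤ 4.
  x = -3: f_y(-3, y) = -6*y**2 + 38*y - 34; no integer root y with |y| ≤ 4.
  x = -2: f_y(-2, y) = -6*y**2 + 34*y - 36; no integer root y with |y| ≤ 4.
  x = -1: f_y(-1, y) = -6*y**2 + 30*y - 34; no integer root y with |y| ≤ 4.
  x = 0: f_y(0, y) = -6*y**2 + 26*y - 28; vanishes at y ∈ {2}. (0, 2): f_x = 0, f = 0 — SINGULAR.
  x = 1: f_y(1, y) = -6*y**2 + 22*y - 18; no integer root y with |y| ≤ 4.
  x = 2: f_y(2, y) = -6*y**2 + 18*y - 4; no integer root y with |y| ≤ 4.
  x = 3: f_y(3, y) = -6*y**2 + 14*y + 14; no integer root y with |y| ≤ 4.
  x = 4: f_y(4, y) = -6*y**2 + 10*y + 36; no integer root y with |y| ≤ 4.
Only singular point on the grid: (0, 2).
Classify: substitute x = 0 + u, y = 2 + v and expand: f = u**3 + 2*u**2*v - 2*u*v**2 - 2*v**3 + v**2.
No constant or linear terms (consistent with a singular point). Quadratic part: v**2. Cubic part: u**3 + 2*u**2*v - 2*u*v**2 - 2*v**3.
The quadratic part v**2 is a perfect square, so there is a single (double) tangent line v = 0, i.e. y = 2. Restricting the cubic part to that line (v = 0) leaves u**3 ≠ 0, so f is not divisible by v and the branch is v² ≈ -u**3 to lowest order — this is a cusp.
Classification: cusp.


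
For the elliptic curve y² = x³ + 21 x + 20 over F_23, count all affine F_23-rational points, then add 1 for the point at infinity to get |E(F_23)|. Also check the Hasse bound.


Affine points = {(2, 1), (2, 22), (3, 8), (3, 15), (7, 2), (7, 21), (9, 8), (9, 15), (11, 8), (11, 15), (13, 11), (13, 12), (16, 6), (16, 17), (17, 0), (21, 4), (21, 19)}; affine count = 17; |E(F_23)| = 18.

Discriminant check: Δ ∝ 4a³ + 27b² = 4·21³ + 27·20² = 4·9261 + 27·400 ≡ 4 (mod 23). Nonzero ⇒ E is nonsingular.
For each x ∈ F_23, compute rhs = x³ + 21·x + 20 mod 23, then count y ∈ F_23 with y² ≡ rhs.
  x = 0: rhs = 20, matching y values: none (0 points).
  x = 1: rhs = 19, matching y values: none (0 points).
  x = 2: rhs = 1, matching y values: 1, 22 (2 points).
  x = 3: rhs = 18, matching y values: 8, 15 (2 points).
  x = 4: rhs = 7, matching y values: none (0 points).
  x = 5: rhs = 20, matching y values: none (0 points).
  x = 6: rhs = 17, matching y values: none (0 points).
  x = 7: rhs = 4, matching y values: 2, 21 (2 points).
  x = 8: rhs = 10, matching y values: none (0 points).
  x = 9: rhs = 18, matching y values: 8, 15 (2 points).
  x = 10: rhs = 11, matching y values: none (0 points).
  x = 11: rhs = 18, matching y values: 8, 15 (2 points).
  x = 12: rhs = 22, matching y values: none (0 points).
  x = 13: rhs = 6, matching y values: 11, 12 (2 points).
  x = 14: rhs = 22, matching y values: none (0 points).
  x = 15: rhs = 7, matching y values: none (0 points).
  x = 16: rhs = 13, matching y values: 6, 17 (2 points).
  x = 17: rhs = 0, matching y values: 0 (1 points).
  x = 18: rhs = 20, matching y values: none (0 points).
  x = 19: rhs = 10, matching y values: none (0 points).
  x = 20: rhs = 22, matching y values: none (0 points).
  x = 21: rhs = 16, matching y values: 4, 19 (2 points).
  x = 22: rhs = 21, matching y values: none (0 points).
Total affine count: 17.
Full point count |E(F_23)| = 17 + 1 = 18.
Hasse bound: |18 − (23+1)| = |-6| = 6 ≤ 2√23 ≈ 9.5917 ✓.


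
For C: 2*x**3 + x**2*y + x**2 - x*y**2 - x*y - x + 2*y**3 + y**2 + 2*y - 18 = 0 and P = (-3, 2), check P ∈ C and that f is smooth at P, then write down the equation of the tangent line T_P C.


Tangent line at P: 29*x + 54*y - 21 = 0.

Step 1: f(-3, 2) = 0, so P lies on C.
Step 2: partial derivatives
  f_x(x, y) = 6*x**2 + 2*x*y + 2*x - y**2 - y - 1, f_y(x, y) = x**2 - 2*x*y - x + 6*y**2 + 2*y + 2.
  f_x(P) = 29, f_y(P) = 54 (gradient nonzero, so P is smooth).
Step 3: tangent line at P: 29·(x − -3) + 54·(y − 2) = 0.
Expanding: 29*x + 54*y - 21 = 0.


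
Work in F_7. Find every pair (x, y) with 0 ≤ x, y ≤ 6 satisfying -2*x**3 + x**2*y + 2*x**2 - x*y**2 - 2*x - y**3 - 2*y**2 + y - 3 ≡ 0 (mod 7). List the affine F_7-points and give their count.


Affine F_7-points: {(1, 1), (1, 2), (2, 3), (3, 5), (4, 2), (5, 6)}; count = 6.

For each of the 49 pairs (x, y) ∈ F_7², evaluate f(x, y) mod 7. Record the zeros.
  x = 0: [0↦4, 1↦2, 2↦4, 3↦4, 4↦3, 5↦2, 6↦2]  zeros at y ∈ ∅
  x = 1: [0↦2, 1↦0, 2↦0, 3↦3, 4↦3, 5↦1, 6↦5]  zeros at y ∈ {1, 2}
  x = 2: [0↦6, 1↦6, 2↦6, 3↦0, 4↦3, 5↦2, 6↦5]  zeros at y ∈ {3}
  x = 3: [0↦4, 1↦1, 2↦3, 3↦4, 4↦5, 5↦0, 6↦4]  zeros at y ∈ {5}
  x = 4: [0↦5, 1↦1, 2↦0, 3↦3, 4↦4, 5↦4, 6↦4]  zeros at y ∈ {2}
  x = 5: [0↦4, 1↦1, 2↦6, 3↦6, 4↦2, 5↦2, 6↦0]  zeros at y ∈ {6}
  x = 6: [0↦3, 1↦3, 2↦2, 3↦1, 4↦1, 5↦3, 6↦1]  zeros at y ∈ ∅
Collecting zeros: affine points = {(1, 1), (1, 2), (2, 3), (3, 5), (4, 2), (5, 6)}.
Total count |C(F_7)_aff| = 6.


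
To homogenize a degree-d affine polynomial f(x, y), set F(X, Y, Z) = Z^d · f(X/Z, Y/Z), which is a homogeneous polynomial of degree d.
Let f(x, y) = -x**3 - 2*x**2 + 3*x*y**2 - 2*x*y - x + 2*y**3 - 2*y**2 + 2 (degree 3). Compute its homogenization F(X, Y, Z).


F(X, Y, Z) = -X**3 - 2*X**2*Z + 3*X*Y**2 - 2*X*Y*Z - X*Z**2 + 2*Y**3 - 2*Y**2*Z + 2*Z**3

deg(f) = 3.
Substitute x = X/Z, y = Y/Z into f, then multiply by Z^3.
  monomial -1·x^3·y^0 ↦ -1·X^3·Y^0·Z^0.
  monomial -2·x^2·y^0 ↦ -2·X^2·Y^0·Z^1.
  monomial 3·x^1·y^2 ↦ 3·X^1·Y^2·Z^0.
  monomial -2·x^1·y^1 ↦ -2·X^1·Y^1·Z^1.
  monomial -1·x^1·y^0 ↦ -1·X^1·Y^0·Z^2.
  monomial 2·x^0·y^3 ↦ 2·X^0·Y^3·Z^0.
  monomial -2·x^0·y^2 ↦ -2·X^0·Y^2·Z^1.
  monomial 2·x^0·y^0 ↦ 2·X^0·Y^0·Z^3.
Collecting: F(X, Y, Z) = -X**3 - 2*X**2*Z + 3*X*Y**2 - 2*X*Y*Z - X*Z**2 + 2*Y**3 - 2*Y**2*Z + 2*Z**3.


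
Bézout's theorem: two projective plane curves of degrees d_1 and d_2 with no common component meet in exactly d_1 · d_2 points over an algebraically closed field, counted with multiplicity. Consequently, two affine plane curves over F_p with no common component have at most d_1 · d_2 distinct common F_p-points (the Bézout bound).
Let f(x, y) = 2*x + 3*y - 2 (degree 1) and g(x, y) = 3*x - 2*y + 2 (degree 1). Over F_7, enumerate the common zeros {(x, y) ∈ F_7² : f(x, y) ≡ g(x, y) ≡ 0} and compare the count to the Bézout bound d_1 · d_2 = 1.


Common zeros: {(2, 4)}; count = 1; Bézout bound = 1.

deg(f) = 1, deg(g) = 1, so Bézout bound = 1.
Scan x ∈ F_7. For each x, list the y ∈ F_7 with f(x, y) ≡ 0 and those with g(x, y) ≡ 0 (mod 7); the common zeros in that column are the intersection.
  x = 0: f ≡ 0 at y ∈ {3}; g ≡ 0 at y ∈ {1}; common: ∅.
  x = 1: f ≡ 0 at y ∈ {0}; g ≡ 0 at y ∈ {6}; common: ∅.
  x = 2: f ≡ 0 at y ∈ {4}; g ≡ 0 at y ∈ {4}; common: {4}.
  x = 3: f ≡ 0 at y ∈ {1}; g ≡ 0 at y ∈ {2}; common: ∅.
  x = 4: f ≡ 0 at y ∈ {5}; g ≡ 0 at y ∈ {0}; common: ∅.
  x = 5: f ≡ 0 at y ∈ {2}; g ≡ 0 at y ∈ {5}; common: ∅.
  x = 6: f ≡ 0 at y ∈ {6}; g ≡ 0 at y ∈ {3}; common: ∅.
Collecting: common zeros = {(2, 4)}, so the count is 1.
Comparison with the Bézout bound: 1 ≤ 1 = deg(f)·deg(g), as expected for curves with no common component (the bound is attained).


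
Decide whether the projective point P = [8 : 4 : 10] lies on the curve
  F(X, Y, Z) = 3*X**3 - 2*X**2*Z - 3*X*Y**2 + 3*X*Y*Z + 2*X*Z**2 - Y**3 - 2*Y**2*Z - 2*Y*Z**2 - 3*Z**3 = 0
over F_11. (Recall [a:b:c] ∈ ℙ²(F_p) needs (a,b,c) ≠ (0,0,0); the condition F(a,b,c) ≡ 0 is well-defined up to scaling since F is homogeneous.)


F(8,4,10) ≡ 8 (mod 11); P is NOT on the curve.

Evaluate F(8, 4, 10) term-by-term (mod 11).
  3*X**3 ↦ 3·512·1·1 = 1536
  -2*X**2*Z ↦ -2·64·1·10 = -1280
  -3*X*Y**2 ↦ -3·8·16·1 = -384
  3*X*Y*Z ↦ 3·8·4·10 = 960
  2*X*Z**2 ↦ 2·8·1·100 = 1600
  -Y**3 ↦ -1·1·64·1 = -64
  -2*Y**2*Z ↦ -2·1·16·10 = -320
  -2*Y*Z**2 ↦ -2·1·4·100 = -800
  -3*Z**3 ↦ -3·1·1·1000 = -3000
Sum: F(8, 4, 10) = (1536) + (-1280) + (-384) + (960) + (1600) + (-64) + (-320) + (-800) + (-3000) = -1752.
Reducing mod 11: -1752 ≡ 8 (mod 11).
Since F(a, b, c) ≡ 8 ≠ 0 (mod 11), P does NOT lie on the curve.
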